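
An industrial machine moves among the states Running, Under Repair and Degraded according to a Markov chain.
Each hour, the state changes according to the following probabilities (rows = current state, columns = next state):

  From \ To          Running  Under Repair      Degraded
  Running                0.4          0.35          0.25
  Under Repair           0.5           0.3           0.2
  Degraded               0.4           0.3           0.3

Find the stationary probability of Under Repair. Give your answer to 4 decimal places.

Let the stationary distribution be π with π = πP and π_1 + π_2 + π_3 = 1.
π_1 = 0.4·π_1 + 0.5·π_2 + 0.4·π_3
π_2 = 0.35·π_1 + 0.3·π_2 + 0.3·π_3
Solving with the normalization constraint gives π = (0.4322, 0.3216, 0.2462).
So the stationary probability of Under Repair is 0.3216.

0.3216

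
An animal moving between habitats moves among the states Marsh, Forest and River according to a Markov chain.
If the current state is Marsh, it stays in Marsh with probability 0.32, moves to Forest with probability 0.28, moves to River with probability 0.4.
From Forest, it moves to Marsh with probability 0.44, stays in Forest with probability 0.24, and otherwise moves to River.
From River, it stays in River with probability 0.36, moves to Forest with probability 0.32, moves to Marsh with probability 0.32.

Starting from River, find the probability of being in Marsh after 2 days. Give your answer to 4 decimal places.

0.3584

Sum over the intermediate state after 1 day:
P = P(River→Marsh)·P(Marsh→Marsh) + P(River→Forest)·P(Forest→Marsh) + P(River→River)·P(River→Marsh)
  = 0.32×0.32 + 0.32×0.44 + 0.36×0.32
  = 0.1024 + 0.1408 + 0.1152 = 0.3584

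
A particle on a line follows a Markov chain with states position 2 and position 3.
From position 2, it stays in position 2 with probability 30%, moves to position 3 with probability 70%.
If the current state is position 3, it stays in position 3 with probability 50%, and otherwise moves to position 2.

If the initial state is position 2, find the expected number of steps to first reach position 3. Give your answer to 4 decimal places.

1.4286

Let t(s) be the expected number of steps to first reach position 3 from state s, with t(position 3) = 0. Conditioning on the first step:
t(position 2) = 1 + 0.3·t(position 2)
Solving: t(position 2) = 1.4286.
Expected steps from position 2 to position 3: 1.4286.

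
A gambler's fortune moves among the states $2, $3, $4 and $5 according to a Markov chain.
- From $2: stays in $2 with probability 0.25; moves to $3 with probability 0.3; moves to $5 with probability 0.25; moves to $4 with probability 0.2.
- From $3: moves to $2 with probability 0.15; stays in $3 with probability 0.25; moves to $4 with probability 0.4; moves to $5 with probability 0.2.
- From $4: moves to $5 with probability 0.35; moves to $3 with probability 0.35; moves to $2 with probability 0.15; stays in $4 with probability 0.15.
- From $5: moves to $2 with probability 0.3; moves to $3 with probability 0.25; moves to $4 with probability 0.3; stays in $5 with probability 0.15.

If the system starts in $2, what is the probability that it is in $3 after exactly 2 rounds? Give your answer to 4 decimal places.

Propagate the distribution vector 2 rounds from $2.
After 0 rounds: (1.0000, 0.0000, 0.0000, 0.0000)
After 1 round: (0.2500, 0.3000, 0.2000, 0.2500)
After 2 rounds: (0.2125, 0.2825, 0.2750, 0.2300)
P(in $3 after 2 rounds) = 0.2825

0.2825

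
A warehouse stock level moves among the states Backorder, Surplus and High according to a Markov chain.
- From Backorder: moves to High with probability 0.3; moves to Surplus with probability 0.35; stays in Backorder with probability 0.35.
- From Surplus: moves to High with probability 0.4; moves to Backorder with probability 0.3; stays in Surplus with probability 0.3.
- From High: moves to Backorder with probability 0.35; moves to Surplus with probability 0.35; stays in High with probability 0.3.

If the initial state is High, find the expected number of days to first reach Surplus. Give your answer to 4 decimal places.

2.8571

Let t(s) be the expected number of days to first reach Surplus from state s, with t(Surplus) = 0. Conditioning on the first day:
t(Backorder) = 1 + 0.35·t(Backorder) + 0.3·t(High)
t(High) = 1 + 0.35·t(Backorder) + 0.3·t(High)
Solving: t(Backorder) = 2.8571, t(High) = 2.8571.
Expected days from High to Surplus: 2.8571.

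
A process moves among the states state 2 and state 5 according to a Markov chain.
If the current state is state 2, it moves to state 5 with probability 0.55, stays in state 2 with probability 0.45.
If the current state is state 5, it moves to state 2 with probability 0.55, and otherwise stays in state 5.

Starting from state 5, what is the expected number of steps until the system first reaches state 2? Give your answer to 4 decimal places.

1.8182

Let t(s) be the expected number of steps to first reach state 2 from state s, with t(state 2) = 0. Conditioning on the first step:
t(state 5) = 1 + 0.45·t(state 5)
Solving: t(state 5) = 1.8182.
Expected steps from state 5 to state 2: 1.8182.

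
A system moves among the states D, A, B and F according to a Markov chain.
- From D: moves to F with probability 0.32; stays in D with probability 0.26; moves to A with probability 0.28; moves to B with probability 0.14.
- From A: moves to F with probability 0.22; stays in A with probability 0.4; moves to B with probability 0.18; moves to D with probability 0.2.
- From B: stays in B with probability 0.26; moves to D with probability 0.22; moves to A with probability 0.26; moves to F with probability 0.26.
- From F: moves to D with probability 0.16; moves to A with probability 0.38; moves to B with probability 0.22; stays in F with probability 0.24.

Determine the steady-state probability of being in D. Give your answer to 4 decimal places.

0.2062

Let the stationary distribution be π with π = πP and π_1 + π_2 + π_3 + π_4 = 1.
π_1 = 0.26·π_1 + 0.2·π_2 + 0.22·π_3 + 0.16·π_4
π_2 = 0.28·π_1 + 0.4·π_2 + 0.26·π_3 + 0.38·π_4
π_3 = 0.14·π_1 + 0.18·π_2 + 0.26·π_3 + 0.22·π_4
Solving with the normalization constraint gives π = (0.2062, 0.3425, 0.1977, 0.2536).
So the stationary probability of D is 0.2062.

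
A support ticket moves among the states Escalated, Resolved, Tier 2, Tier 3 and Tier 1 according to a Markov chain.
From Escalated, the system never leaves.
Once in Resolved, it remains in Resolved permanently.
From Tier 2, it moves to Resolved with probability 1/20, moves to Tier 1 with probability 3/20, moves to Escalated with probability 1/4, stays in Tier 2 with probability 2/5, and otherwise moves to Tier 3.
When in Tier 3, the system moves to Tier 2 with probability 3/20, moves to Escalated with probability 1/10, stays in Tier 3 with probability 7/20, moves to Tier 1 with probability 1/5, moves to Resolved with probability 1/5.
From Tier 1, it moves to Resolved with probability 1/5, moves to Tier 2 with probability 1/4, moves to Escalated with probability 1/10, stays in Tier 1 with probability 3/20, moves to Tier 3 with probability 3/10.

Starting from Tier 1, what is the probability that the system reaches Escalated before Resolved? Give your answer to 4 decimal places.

Let h(s) be the probability of absorption at Escalated starting from transient state s. Then h(Escalated) = 1 and h(Resolved) = 0. By first-step analysis:
h(Tier 2) = 0.25·1 + 0.05·0 + 0.4·h(Tier 2) + 0.15·h(Tier 3) + 0.15·h(Tier 1)
h(Tier 3) = 0.1·1 + 0.2·0 + 0.15·h(Tier 2) + 0.35·h(Tier 3) + 0.2·h(Tier 1)
h(Tier 1) = 0.1·1 + 0.2·0 + 0.25·h(Tier 2) + 0.3·h(Tier 3) + 0.15·h(Tier 1)
Solving: h(Tier 2) = 0.6441, h(Tier 3) = 0.4453, h(Tier 1) = 0.4642.
Starting from Tier 1, the probability is 0.4642.

0.4642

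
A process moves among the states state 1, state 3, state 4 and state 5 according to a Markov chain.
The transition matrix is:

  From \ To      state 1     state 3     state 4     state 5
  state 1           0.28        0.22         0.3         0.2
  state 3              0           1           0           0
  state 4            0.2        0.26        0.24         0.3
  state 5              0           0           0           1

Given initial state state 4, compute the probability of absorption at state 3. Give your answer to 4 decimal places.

Let h(s) be the probability of absorption at state 3 starting from transient state s. Then h(state 3) = 1 and h(state 5) = 0. By first-step analysis:
h(state 1) = 0.28·h(state 1) + 0.22·1 + 0.3·h(state 4) + 0.2·0
h(state 4) = 0.2·h(state 1) + 0.26·1 + 0.24·h(state 4) + 0.3·0
Solving: h(state 1) = 0.5033, h(state 4) = 0.4745.
Starting from state 4, the probability is 0.4745.

0.4745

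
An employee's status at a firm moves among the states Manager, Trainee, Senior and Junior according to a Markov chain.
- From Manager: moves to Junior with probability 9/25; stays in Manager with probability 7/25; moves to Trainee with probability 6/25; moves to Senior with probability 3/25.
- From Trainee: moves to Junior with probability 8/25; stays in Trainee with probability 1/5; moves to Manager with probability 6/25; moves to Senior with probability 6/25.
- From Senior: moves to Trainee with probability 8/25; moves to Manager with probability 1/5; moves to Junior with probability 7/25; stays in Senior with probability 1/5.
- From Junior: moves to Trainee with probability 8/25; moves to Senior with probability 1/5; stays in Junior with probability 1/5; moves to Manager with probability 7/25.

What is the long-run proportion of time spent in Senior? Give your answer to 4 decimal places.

0.1904

Let the stationary distribution be π with π = πP and π_1 + π_2 + π_3 + π_4 = 1.
π_1 = 0.28·π_1 + 0.24·π_2 + 0.2·π_3 + 0.28·π_4
π_2 = 0.24·π_1 + 0.2·π_2 + 0.32·π_3 + 0.32·π_4
π_3 = 0.12·π_1 + 0.24·π_2 + 0.2·π_3 + 0.2·π_4
Solving with the normalization constraint gives π = (0.2541, 0.2676, 0.1904, 0.2880).
So the stationary probability of Senior is 0.1904.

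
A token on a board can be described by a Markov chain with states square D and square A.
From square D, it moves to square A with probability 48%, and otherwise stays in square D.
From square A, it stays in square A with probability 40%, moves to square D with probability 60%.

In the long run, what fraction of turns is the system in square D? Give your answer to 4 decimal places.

0.5556

Let the stationary distribution be π with π = πP and π_1 + π_2 = 1.
π_1 = 0.52·π_1 + 0.6·π_2
Solving with the normalization constraint gives π = (0.5556, 0.4444).
So the stationary probability of square D is 0.5556.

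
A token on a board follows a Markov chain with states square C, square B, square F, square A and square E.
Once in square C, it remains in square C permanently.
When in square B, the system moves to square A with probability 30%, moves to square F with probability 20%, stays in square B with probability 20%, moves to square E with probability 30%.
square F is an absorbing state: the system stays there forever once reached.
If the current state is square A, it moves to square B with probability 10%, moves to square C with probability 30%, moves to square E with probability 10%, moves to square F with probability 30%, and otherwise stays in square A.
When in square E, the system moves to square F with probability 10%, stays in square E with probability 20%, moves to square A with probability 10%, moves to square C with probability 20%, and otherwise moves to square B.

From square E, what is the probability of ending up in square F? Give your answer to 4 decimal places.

Let h(s) be the probability of absorption at square F starting from transient state s. Then h(square F) = 1 and h(square C) = 0. By first-step analysis:
h(square B) = 0.2·h(square B) + 0.2·1 + 0.3·h(square A) + 0.3·h(square E)
h(square A) = 0.3·0 + 0.1·h(square B) + 0.3·1 + 0.2·h(square A) + 0.1·h(square E)
h(square E) = 0.2·0 + 0.4·h(square B) + 0.1·1 + 0.1·h(square A) + 0.2·h(square E)
Solving: h(square B) = 0.6341, h(square A) = 0.5176, h(square E) = 0.5068.
Starting from square E, the probability is 0.5068.

0.5068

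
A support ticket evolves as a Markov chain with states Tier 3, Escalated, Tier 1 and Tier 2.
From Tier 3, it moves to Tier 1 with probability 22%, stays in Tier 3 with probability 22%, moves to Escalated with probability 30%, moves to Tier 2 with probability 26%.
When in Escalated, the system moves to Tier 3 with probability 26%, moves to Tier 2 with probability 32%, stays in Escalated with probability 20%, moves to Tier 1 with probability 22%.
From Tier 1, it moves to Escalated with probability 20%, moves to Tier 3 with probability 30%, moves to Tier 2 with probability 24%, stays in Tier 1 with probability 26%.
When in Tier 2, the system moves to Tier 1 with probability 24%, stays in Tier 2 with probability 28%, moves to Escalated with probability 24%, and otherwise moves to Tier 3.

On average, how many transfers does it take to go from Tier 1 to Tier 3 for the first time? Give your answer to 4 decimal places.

3.6295

Let t(s) be the expected number of transfers to first reach Tier 3 from state s, with t(Tier 3) = 0. Conditioning on the first transfer:
t(Escalated) = 1 + 0.2·t(Escalated) + 0.22·t(Tier 1) + 0.32·t(Tier 2)
t(Tier 1) = 1 + 0.2·t(Escalated) + 0.26·t(Tier 1) + 0.24·t(Tier 2)
t(Tier 2) = 1 + 0.24·t(Escalated) + 0.24·t(Tier 1) + 0.28·t(Tier 2)
Solving: t(Escalated) = 3.7934, t(Tier 1) = 3.6295, t(Tier 2) = 3.8632.
Expected transfers from Tier 1 to Tier 3: 3.6295.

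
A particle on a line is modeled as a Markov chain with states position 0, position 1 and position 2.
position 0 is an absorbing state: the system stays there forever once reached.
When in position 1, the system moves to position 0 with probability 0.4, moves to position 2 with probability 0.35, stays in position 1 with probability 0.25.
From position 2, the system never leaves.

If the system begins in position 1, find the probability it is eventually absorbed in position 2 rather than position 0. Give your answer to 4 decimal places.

Let h(s) be the probability of absorption at position 2 starting from transient state s. Then h(position 2) = 1 and h(position 0) = 0. By first-step analysis:
h(position 1) = 0.4·0 + 0.25·h(position 1) + 0.35·1
Solving: h(position 1) = 0.4667.
Starting from position 1, the probability is 0.4667.

0.4667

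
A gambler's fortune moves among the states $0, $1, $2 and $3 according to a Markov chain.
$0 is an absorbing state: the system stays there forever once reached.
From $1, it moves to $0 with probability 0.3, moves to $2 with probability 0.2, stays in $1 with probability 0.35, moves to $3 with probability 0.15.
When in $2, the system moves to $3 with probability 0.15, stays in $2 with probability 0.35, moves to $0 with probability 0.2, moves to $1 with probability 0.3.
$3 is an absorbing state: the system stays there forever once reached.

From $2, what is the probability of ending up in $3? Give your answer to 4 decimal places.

0.3931

Let h(s) be the probability of absorption at $3 starting from transient state s. Then h($3) = 1 and h($0) = 0. By first-step analysis:
h($1) = 0.3·0 + 0.35·h($1) + 0.2·h($2) + 0.15·1
h($2) = 0.2·0 + 0.3·h($1) + 0.35·h($2) + 0.15·1
Solving: h($1) = 0.3517, h($2) = 0.3931.
Starting from $2, the probability is 0.3931.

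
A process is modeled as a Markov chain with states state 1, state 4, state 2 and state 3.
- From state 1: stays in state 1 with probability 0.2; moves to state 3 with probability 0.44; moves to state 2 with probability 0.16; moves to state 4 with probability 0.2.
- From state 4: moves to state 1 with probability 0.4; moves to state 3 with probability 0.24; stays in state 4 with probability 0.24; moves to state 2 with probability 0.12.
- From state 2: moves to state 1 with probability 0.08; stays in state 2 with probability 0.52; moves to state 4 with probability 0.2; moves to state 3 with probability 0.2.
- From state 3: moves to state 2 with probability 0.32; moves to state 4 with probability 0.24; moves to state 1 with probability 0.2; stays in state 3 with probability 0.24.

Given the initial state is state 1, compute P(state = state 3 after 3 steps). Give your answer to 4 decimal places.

Propagate the distribution vector 3 steps from state 1.
After 0 steps: (1.0000, 0.0000, 0.0000, 0.0000)
After 1 step: (0.2000, 0.2000, 0.1600, 0.4400)
After 2 steps: (0.2208, 0.2256, 0.2800, 0.2736)
After 3 steps: (0.2115, 0.2200, 0.2956, 0.2730)
P(in state 3 after 3 steps) = 0.2730

0.2730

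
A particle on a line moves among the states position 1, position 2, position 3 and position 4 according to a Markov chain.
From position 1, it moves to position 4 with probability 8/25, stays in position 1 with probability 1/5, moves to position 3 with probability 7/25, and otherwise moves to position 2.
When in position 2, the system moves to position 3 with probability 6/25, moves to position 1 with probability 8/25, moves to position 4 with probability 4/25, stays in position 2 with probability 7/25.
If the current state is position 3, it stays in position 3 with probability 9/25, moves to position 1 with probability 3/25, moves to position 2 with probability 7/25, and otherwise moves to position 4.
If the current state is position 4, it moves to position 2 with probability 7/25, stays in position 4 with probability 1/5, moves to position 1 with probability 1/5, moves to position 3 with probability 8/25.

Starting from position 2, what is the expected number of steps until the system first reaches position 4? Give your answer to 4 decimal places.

Let t(s) be the expected number of steps to first reach position 4 from state s, with t(position 4) = 0. Conditioning on the first step:
t(position 1) = 1 + 0.2·t(position 1) + 0.2·t(position 2) + 0.28·t(position 3)
t(position 2) = 1 + 0.32·t(position 1) + 0.28·t(position 2) + 0.24·t(position 3)
t(position 3) = 1 + 0.12·t(position 1) + 0.28·t(position 2) + 0.36·t(position 3)
Solving: t(position 1) = 3.8816, t(position 2) = 4.5395, t(position 3) = 4.2763.
Expected steps from position 2 to position 4: 4.5395.

4.5395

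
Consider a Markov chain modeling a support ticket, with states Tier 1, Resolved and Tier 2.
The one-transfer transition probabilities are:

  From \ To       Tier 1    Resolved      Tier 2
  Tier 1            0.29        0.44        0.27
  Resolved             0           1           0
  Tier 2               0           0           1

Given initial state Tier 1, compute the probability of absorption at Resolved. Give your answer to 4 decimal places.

0.6197

Let h(s) be the probability of absorption at Resolved starting from transient state s. Then h(Resolved) = 1 and h(Tier 2) = 0. By first-step analysis:
h(Tier 1) = 0.29·h(Tier 1) + 0.44·1 + 0.27·0
Solving: h(Tier 1) = 0.6197.
Starting from Tier 1, the probability is 0.6197.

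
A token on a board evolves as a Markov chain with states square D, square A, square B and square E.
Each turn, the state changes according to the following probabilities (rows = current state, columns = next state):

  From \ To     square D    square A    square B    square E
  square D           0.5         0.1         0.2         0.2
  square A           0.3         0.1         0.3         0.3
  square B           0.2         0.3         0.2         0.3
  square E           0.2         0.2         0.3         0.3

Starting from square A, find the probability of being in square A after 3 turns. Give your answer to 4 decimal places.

Propagate the distribution vector 3 turns from square A.
After 0 turns: (0.0000, 1.0000, 0.0000, 0.0000)
After 1 turn: (0.3000, 0.1000, 0.3000, 0.3000)
After 2 turns: (0.3000, 0.1900, 0.2400, 0.2700)
After 3 turns: (0.3090, 0.1750, 0.2460, 0.2700)
P(in square A after 3 turns) = 0.1750

0.1750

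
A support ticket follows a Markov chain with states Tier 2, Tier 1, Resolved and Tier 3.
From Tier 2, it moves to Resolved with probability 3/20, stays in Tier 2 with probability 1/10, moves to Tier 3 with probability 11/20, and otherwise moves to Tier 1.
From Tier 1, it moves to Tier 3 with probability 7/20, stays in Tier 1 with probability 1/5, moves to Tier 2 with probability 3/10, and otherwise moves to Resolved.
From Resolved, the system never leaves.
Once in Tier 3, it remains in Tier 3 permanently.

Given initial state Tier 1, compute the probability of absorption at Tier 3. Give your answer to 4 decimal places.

0.7273

Let h(s) be the probability of absorption at Tier 3 starting from transient state s. Then h(Tier 3) = 1 and h(Resolved) = 0. By first-step analysis:
h(Tier 2) = 0.1·h(Tier 2) + 0.2·h(Tier 1) + 0.15·0 + 0.55·1
h(Tier 1) = 0.3·h(Tier 2) + 0.2·h(Tier 1) + 0.15·0 + 0.35·1
Solving: h(Tier 2) = 0.7727, h(Tier 1) = 0.7273.
Starting from Tier 1, the probability is 0.7273.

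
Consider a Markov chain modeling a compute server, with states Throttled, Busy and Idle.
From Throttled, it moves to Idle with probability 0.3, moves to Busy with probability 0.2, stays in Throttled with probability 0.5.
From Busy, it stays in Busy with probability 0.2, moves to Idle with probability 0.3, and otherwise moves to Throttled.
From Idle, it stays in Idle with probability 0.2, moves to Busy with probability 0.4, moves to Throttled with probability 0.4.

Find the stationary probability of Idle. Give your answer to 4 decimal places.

Let the stationary distribution be π with π = πP and π_1 + π_2 + π_3 = 1.
π_1 = 0.5·π_1 + 0.5·π_2 + 0.4·π_3
π_2 = 0.2·π_1 + 0.2·π_2 + 0.4·π_3
Solving with the normalization constraint gives π = (0.4727, 0.2545, 0.2727).
So the stationary probability of Idle is 0.2727.

0.2727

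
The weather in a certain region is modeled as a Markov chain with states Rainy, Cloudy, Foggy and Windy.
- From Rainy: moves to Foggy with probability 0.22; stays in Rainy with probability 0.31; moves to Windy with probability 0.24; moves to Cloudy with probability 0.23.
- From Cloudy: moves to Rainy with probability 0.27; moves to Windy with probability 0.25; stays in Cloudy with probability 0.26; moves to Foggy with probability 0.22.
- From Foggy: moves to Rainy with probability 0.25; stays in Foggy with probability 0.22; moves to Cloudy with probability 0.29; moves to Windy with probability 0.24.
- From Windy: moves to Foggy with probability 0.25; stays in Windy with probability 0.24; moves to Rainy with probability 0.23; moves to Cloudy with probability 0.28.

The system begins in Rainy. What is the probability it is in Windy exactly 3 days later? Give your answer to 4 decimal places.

0.2426

Propagate the distribution vector 3 days from Rainy.
After 0 days: (1.0000, 0.0000, 0.0000, 0.0000)
After 1 day: (0.3100, 0.2300, 0.2200, 0.2400)
After 2 days: (0.2684, 0.2621, 0.2272, 0.2423)
After 3 days: (0.2665, 0.2636, 0.2273, 0.2426)
P(in Windy after 3 days) = 0.2426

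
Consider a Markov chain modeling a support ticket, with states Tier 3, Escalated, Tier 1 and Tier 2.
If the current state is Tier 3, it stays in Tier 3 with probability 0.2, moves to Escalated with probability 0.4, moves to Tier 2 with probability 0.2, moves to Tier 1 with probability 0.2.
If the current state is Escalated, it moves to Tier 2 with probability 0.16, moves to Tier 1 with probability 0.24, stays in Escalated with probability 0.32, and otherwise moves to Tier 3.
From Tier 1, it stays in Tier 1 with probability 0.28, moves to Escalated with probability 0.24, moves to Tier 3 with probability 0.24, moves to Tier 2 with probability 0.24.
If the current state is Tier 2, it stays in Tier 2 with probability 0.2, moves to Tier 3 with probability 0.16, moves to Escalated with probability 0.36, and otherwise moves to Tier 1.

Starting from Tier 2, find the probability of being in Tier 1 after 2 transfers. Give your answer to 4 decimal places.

0.2528

Propagate the distribution vector 2 transfers from Tier 2.
After 0 transfers: (0.0000, 0.0000, 0.0000, 1.0000)
After 1 transfer: (0.1600, 0.3600, 0.2800, 0.2000)
After 2 transfers: (0.2320, 0.3184, 0.2528, 0.1968)
P(in Tier 1 after 2 transfers) = 0.2528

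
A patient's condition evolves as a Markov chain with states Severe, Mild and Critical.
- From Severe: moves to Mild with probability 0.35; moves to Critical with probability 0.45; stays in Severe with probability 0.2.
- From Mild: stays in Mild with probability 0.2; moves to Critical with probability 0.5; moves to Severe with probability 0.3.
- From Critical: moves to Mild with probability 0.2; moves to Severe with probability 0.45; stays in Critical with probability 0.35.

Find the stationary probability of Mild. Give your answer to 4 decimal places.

Let the stationary distribution be π with π = πP and π_1 + π_2 + π_3 = 1.
π_1 = 0.2·π_1 + 0.3·π_2 + 0.45·π_3
π_2 = 0.35·π_1 + 0.2·π_2 + 0.2·π_3
Solving with the normalization constraint gives π = (0.3301, 0.2495, 0.4204).
So the stationary probability of Mild is 0.2495.

0.2495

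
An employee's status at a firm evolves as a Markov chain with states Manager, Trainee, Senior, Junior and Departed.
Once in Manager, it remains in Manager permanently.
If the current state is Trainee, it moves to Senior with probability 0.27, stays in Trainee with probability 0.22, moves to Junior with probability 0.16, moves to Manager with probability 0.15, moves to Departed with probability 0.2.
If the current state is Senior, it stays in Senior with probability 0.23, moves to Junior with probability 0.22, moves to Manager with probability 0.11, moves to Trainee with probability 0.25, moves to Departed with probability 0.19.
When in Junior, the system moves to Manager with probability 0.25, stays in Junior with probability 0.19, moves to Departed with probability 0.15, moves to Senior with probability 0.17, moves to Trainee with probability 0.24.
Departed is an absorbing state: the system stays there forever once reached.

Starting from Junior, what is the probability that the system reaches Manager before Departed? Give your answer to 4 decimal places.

Let h(s) be the probability of absorption at Manager starting from transient state s. Then h(Manager) = 1 and h(Departed) = 0. By first-step analysis:
h(Trainee) = 0.15·1 + 0.22·h(Trainee) + 0.27·h(Senior) + 0.16·h(Junior) + 0.2·0
h(Senior) = 0.11·1 + 0.25·h(Trainee) + 0.23·h(Senior) + 0.22·h(Junior) + 0.19·0
h(Junior) = 0.25·1 + 0.24·h(Trainee) + 0.17·h(Senior) + 0.19·h(Junior) + 0.15·0
Solving: h(Trainee) = 0.4564, h(Senior) = 0.4445, h(Junior) = 0.5371.
Starting from Junior, the probability is 0.5371.

0.5371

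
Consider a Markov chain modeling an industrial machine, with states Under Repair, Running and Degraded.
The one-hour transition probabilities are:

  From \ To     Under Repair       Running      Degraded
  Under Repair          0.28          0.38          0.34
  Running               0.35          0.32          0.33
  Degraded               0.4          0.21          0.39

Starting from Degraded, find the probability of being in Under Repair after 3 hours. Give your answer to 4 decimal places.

0.3440

Propagate the distribution vector 3 hours from Degraded.
After 0 hours: (0.0000, 0.0000, 1.0000)
After 1 hour: (0.4000, 0.2100, 0.3900)
After 2 hours: (0.3415, 0.3011, 0.3574)
After 3 hours: (0.3440, 0.3012, 0.3549)
P(in Under Repair after 3 hours) = 0.3440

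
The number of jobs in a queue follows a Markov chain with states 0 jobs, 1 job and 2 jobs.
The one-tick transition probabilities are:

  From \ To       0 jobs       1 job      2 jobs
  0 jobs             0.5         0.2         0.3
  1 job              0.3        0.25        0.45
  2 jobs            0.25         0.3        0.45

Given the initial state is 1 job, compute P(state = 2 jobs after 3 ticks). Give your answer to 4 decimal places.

0.3994

Propagate the distribution vector 3 ticks from 1 job.
After 0 ticks: (0.0000, 1.0000, 0.0000)
After 1 tick: (0.3000, 0.2500, 0.4500)
After 2 ticks: (0.3375, 0.2575, 0.4050)
After 3 ticks: (0.3473, 0.2534, 0.3994)
P(in 2 jobs after 3 ticks) = 0.3994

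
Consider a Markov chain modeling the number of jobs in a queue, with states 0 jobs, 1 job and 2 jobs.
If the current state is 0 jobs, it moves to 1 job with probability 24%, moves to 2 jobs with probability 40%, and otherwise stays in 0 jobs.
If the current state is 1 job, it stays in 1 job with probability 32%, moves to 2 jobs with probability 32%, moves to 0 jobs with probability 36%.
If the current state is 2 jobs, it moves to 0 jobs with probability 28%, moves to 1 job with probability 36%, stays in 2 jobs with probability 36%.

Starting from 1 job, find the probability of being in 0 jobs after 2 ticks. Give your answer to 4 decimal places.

Sum over the intermediate state after 1 tick:
P = P(1 job→0 jobs)·P(0 jobs→0 jobs) + P(1 job→1 job)·P(1 job→0 jobs) + P(1 job→2 jobs)·P(2 jobs→0 jobs)
  = 0.36×0.36 + 0.32×0.36 + 0.32×0.28
  = 0.1296 + 0.1152 + 0.0896 = 0.3344

0.3344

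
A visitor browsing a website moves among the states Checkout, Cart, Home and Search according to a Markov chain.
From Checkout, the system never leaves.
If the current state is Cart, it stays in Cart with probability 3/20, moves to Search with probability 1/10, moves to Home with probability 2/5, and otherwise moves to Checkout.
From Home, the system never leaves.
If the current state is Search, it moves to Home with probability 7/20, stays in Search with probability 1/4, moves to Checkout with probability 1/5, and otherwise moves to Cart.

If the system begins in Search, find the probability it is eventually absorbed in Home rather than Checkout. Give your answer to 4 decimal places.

0.6113

Let h(s) be the probability of absorption at Home starting from transient state s. Then h(Home) = 1 and h(Checkout) = 0. By first-step analysis:
h(Cart) = 0.35·0 + 0.15·h(Cart) + 0.4·1 + 0.1·h(Search)
h(Search) = 0.2·0 + 0.2·h(Cart) + 0.35·1 + 0.25·h(Search)
Solving: h(Cart) = 0.5425, h(Search) = 0.6113.
Starting from Search, the probability is 0.6113.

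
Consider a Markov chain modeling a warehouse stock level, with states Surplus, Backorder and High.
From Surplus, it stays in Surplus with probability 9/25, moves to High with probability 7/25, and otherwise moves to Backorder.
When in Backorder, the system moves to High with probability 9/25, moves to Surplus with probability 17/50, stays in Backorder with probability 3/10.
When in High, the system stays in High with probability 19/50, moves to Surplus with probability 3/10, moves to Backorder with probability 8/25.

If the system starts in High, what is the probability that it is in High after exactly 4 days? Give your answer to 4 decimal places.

0.3402

Propagate the distribution vector 4 days from High.
After 0 days: (0.0000, 0.0000, 1.0000)
After 1 day: (0.3000, 0.3200, 0.3800)
After 2 days: (0.3308, 0.3256, 0.3436)
After 3 days: (0.3329, 0.3267, 0.3404)
After 4 days: (0.3330, 0.3268, 0.3402)
P(in High after 4 days) = 0.3402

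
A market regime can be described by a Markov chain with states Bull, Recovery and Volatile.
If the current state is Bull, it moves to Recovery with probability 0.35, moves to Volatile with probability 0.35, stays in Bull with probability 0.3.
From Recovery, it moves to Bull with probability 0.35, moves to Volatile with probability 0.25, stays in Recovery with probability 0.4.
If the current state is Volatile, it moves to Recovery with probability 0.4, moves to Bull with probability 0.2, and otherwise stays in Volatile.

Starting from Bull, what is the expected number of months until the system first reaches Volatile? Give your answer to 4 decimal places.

3.1933

Let t(s) be the expected number of months to first reach Volatile from state s, with t(Volatile) = 0. Conditioning on the first month:
t(Bull) = 1 + 0.3·t(Bull) + 0.35·t(Recovery)
t(Recovery) = 1 + 0.35·t(Bull) + 0.4·t(Recovery)
Solving: t(Bull) = 3.1933, t(Recovery) = 3.5294.
Expected months from Bull to Volatile: 3.1933.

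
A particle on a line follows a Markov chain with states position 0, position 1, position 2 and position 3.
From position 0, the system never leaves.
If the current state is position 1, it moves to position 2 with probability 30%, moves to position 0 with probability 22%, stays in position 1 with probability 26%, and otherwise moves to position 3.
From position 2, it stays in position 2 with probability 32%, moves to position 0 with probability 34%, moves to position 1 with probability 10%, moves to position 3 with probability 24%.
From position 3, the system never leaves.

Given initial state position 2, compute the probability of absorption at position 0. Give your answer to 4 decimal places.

0.5782

Let h(s) be the probability of absorption at position 0 starting from transient state s. Then h(position 0) = 1 and h(position 3) = 0. By first-step analysis:
h(position 1) = 0.22·1 + 0.26·h(position 1) + 0.3·h(position 2) + 0.22·0
h(position 2) = 0.34·1 + 0.1·h(position 1) + 0.32·h(position 2) + 0.24·0
Solving: h(position 1) = 0.5317, h(position 2) = 0.5782.
Starting from position 2, the probability is 0.5782.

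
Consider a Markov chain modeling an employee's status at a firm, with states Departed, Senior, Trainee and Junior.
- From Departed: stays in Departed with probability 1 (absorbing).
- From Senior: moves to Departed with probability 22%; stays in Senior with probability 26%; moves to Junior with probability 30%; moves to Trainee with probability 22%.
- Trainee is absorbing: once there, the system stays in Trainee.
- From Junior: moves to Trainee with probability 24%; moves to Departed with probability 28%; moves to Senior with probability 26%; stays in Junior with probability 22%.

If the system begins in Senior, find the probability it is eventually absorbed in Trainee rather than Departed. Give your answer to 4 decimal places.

Let h(s) be the probability of absorption at Trainee starting from transient state s. Then h(Trainee) = 1 and h(Departed) = 0. By first-step analysis:
h(Senior) = 0.22·0 + 0.26·h(Senior) + 0.22·1 + 0.3·h(Junior)
h(Junior) = 0.28·0 + 0.26·h(Senior) + 0.24·1 + 0.22·h(Junior)
Solving: h(Senior) = 0.4880, h(Junior) = 0.4704.
Starting from Senior, the probability is 0.4880.

0.4880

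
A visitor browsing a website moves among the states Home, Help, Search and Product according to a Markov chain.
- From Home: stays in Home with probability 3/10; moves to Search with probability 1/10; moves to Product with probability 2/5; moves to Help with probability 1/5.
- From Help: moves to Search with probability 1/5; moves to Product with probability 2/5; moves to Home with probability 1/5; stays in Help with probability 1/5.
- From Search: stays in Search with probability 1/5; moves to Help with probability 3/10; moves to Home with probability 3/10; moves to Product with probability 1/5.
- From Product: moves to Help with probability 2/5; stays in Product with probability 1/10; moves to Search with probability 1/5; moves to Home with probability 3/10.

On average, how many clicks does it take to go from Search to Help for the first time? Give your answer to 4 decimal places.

3.4056

Let t(s) be the expected number of clicks to first reach Help from state s, with t(Help) = 0. Conditioning on the first click:
t(Home) = 1 + 0.3·t(Home) + 0.1·t(Search) + 0.4·t(Product)
t(Search) = 1 + 0.3·t(Home) + 0.2·t(Search) + 0.2·t(Product)
t(Product) = 1 + 0.3·t(Home) + 0.2·t(Search) + 0.1·t(Product)
Solving: t(Home) = 3.6842, t(Search) = 3.4056, t(Product) = 3.0960.
Expected clicks from Search to Help: 3.4056.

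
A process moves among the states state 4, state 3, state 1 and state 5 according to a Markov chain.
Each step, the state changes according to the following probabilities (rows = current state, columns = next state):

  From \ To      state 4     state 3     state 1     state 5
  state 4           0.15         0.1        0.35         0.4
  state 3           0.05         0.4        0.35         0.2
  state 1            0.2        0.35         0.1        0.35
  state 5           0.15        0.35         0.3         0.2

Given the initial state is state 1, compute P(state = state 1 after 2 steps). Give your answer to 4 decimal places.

Propagate the distribution vector 2 steps from state 1.
After 0 steps: (0.0000, 0.0000, 1.0000, 0.0000)
After 1 step: (0.2000, 0.3500, 0.1000, 0.3500)
After 2 steps: (0.1200, 0.3175, 0.3075, 0.2550)
P(in state 1 after 2 steps) = 0.3075

0.3075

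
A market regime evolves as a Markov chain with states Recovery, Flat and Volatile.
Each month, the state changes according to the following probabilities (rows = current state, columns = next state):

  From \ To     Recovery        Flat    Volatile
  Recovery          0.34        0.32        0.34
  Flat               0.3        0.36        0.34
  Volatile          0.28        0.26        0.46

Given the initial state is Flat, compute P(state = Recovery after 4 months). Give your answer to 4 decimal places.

Propagate the distribution vector 4 months from Flat.
After 0 months: (0.0000, 1.0000, 0.0000)
After 1 month: (0.3000, 0.3600, 0.3400)
After 2 months: (0.3052, 0.3140, 0.3808)
After 3 months: (0.3046, 0.3097, 0.3857)
After 4 months: (0.3045, 0.3092, 0.3863)
P(in Recovery after 4 months) = 0.3045

0.3045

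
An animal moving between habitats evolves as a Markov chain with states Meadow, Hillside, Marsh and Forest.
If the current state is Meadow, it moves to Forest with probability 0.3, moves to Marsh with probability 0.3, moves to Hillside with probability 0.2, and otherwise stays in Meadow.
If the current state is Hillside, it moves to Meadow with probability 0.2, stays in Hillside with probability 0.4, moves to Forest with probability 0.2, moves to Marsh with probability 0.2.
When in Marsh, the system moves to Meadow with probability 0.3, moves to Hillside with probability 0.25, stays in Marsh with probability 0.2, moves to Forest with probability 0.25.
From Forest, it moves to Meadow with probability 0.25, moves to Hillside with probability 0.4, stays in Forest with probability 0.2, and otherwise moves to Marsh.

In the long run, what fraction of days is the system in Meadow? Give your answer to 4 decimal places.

Let the stationary distribution be π with π = πP and π_1 + π_2 + π_3 + π_4 = 1.
π_1 = 0.2·π_1 + 0.2·π_2 + 0.3·π_3 + 0.25·π_4
π_2 = 0.2·π_1 + 0.4·π_2 + 0.25·π_3 + 0.4·π_4
π_3 = 0.3·π_1 + 0.2·π_2 + 0.2·π_3 + 0.15·π_4
Solving with the normalization constraint gives π = (0.2329, 0.3217, 0.2116, 0.2339).
So the stationary probability of Meadow is 0.2329.

0.2329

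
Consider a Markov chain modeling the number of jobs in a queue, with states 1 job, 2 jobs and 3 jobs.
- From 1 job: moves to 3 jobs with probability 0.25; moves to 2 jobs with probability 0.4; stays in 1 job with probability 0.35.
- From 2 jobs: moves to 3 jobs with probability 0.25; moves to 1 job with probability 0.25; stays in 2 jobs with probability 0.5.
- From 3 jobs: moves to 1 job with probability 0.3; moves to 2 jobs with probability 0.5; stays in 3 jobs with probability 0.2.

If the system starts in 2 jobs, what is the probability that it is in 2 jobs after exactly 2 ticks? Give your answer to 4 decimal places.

0.4750

Sum over the intermediate state after 1 tick:
P = P(2 jobs→1 job)·P(1 job→2 jobs) + P(2 jobs→2 jobs)·P(2 jobs→2 jobs) + P(2 jobs→3 jobs)·P(3 jobs→2 jobs)
  = 0.25×0.4 + 0.5×0.5 + 0.25×0.5
  = 0.1000 + 0.2500 + 0.1250 = 0.4750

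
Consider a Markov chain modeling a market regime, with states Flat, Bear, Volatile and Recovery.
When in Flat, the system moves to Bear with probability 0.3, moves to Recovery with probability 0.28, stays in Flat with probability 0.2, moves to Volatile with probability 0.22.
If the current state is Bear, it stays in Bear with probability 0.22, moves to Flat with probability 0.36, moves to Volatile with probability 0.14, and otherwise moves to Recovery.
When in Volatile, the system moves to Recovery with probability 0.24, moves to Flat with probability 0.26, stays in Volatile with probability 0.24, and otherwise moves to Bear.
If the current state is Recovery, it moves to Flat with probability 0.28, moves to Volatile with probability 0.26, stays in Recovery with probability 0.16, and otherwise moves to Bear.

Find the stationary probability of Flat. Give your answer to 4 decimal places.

0.2753

Let the stationary distribution be π with π = πP and π_1 + π_2 + π_3 + π_4 = 1.
π_1 = 0.2·π_1 + 0.36·π_2 + 0.26·π_3 + 0.28·π_4
π_2 = 0.3·π_1 + 0.22·π_2 + 0.26·π_3 + 0.3·π_4
π_3 = 0.22·π_1 + 0.14·π_2 + 0.24·π_3 + 0.26·π_4
Solving with the normalization constraint gives π = (0.2753, 0.2699, 0.2124, 0.2424).
So the stationary probability of Flat is 0.2753.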